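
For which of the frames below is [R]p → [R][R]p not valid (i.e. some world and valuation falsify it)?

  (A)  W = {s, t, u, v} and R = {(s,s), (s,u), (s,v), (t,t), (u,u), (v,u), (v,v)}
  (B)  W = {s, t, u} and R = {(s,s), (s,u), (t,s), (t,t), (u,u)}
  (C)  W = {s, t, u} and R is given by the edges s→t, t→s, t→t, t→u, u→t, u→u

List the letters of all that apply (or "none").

The schema [R]p → [R][R]p is axiom 4; it is valid on a frame iff R is transitive.
(A) R is transitive (R is closed under composition), so the schema is valid here.
(B) R is not transitive (t R s and s R u but not t R u), so the schema fails here.
(C) R is not transitive (s R t and t R s but not s R s), so the schema fails here.

B, C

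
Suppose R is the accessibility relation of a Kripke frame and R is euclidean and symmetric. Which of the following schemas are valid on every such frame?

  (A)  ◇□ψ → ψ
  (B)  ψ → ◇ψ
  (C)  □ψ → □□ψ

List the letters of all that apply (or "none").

A symmetric euclidean relation is transitive (uRv and vRw give vRu by symmetry, then uRw by the euclidean condition, applied at v).
(A) ◇□ψ → ψ is the dual of axiom B, which corresponds to symmetry. Every such R is symmetric — valid.
(B) ψ → ◇ψ is the dual of axiom T; it is valid on a frame exactly when R is reflexive. Such an R need not be reflexive, so not valid.
(C) □ψ → □□ψ (axiom 4) characterises the transitive frames. Every such R is transitive — valid.

A, C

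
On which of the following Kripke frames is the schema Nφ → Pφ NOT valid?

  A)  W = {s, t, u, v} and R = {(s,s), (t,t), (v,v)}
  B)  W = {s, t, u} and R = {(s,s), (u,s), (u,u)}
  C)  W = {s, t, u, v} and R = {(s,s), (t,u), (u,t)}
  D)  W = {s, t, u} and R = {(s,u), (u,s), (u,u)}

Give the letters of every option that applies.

The schema Nφ → Pφ is axiom D; it is valid on a frame iff R is serial.
(A) R is not serial (u has no R-successor), so the schema fails here.
(B) R is not serial (t has no R-successor), so the schema fails here.
(C) R is not serial (v has no R-successor), so the schema fails here.
(D) R is not serial (t has no R-successor), so the schema fails here.

A, B, C, D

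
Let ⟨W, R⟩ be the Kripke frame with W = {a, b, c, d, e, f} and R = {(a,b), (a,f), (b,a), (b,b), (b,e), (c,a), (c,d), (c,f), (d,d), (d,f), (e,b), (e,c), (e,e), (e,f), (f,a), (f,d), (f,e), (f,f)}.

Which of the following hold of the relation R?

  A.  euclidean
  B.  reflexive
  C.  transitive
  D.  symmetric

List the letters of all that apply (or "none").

none

(A) not euclidean: a R b and a R f but not b R f.
(B) not reflexive: not a R a.
(C) not transitive: a R b and b R a but not a R a.
(D) not symmetric: c R a but not a R c.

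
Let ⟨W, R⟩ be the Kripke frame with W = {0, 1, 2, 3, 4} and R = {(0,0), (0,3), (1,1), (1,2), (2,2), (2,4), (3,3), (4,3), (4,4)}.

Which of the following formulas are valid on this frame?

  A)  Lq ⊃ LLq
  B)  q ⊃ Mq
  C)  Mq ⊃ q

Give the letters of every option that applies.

R is reflexive: each world relates to itself.
R is not transitive: 1 R 2 and 2 R 4 but not 1 R 4.
R is not a subset of the identity: 0 R 3 with 0 ≠ 3.
(A) Lq ⊃ LLq is axiom 4, which corresponds to transitivity. R is not transitive — not valid.
(B) the dual of axiom T: valid iff R is reflexive. R is reflexive — valid.
(C) Mq ⊃ q (the converse of T) corresponds to R being a subset of the identity. Here R ⊄ identity, so not valid.

B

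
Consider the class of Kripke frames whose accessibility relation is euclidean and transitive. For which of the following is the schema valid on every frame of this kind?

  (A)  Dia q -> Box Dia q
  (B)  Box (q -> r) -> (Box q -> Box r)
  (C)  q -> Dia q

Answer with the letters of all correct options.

(A) axiom 5: valid iff R is euclidean. Every such R is euclidean — valid.
(B) Box (q -> r) -> (Box q -> Box r) is the K axiom; it holds on all frames — valid.
(C) q -> Dia q (the dual of axiom T) characterises the reflexive frames. Such an R need not be reflexive — not valid.

A, B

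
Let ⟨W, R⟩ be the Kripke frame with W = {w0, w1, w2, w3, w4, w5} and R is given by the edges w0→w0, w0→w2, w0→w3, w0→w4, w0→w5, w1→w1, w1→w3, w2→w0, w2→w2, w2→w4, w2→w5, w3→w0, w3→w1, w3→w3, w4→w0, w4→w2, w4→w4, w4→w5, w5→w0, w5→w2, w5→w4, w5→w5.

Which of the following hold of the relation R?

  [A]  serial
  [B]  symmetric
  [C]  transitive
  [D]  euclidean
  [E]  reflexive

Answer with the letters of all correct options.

A, B, E

(A) serial: every world has an R-successor.
(B) symmetric: every R-edge is matched by its reverse.
(C) not transitive: w0 R w3 and w3 R w1 but not w0 R w1.
(D) not euclidean: w0 R w2 and w0 R w3 but not w2 R w3.
(E) reflexive: each world relates to itself.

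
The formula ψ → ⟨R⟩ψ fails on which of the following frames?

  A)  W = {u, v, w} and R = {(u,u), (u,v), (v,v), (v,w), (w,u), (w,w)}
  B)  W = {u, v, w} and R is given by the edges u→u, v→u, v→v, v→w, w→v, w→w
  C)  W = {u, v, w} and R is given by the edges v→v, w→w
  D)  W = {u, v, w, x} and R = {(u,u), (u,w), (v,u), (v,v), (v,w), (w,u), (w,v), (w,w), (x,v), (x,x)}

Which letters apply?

The schema ψ → ⟨R⟩ψ is the dual of axiom T; it is valid on a frame iff R is reflexive.
(A) R is reflexive (each world relates to itself), so the schema is valid here.
(B) R is reflexive (each world relates to itself), so the schema is valid here.
(C) R is not reflexive (not u R u), so the schema fails here.
(D) R is reflexive (each world relates to itself), so the schema is valid here.

C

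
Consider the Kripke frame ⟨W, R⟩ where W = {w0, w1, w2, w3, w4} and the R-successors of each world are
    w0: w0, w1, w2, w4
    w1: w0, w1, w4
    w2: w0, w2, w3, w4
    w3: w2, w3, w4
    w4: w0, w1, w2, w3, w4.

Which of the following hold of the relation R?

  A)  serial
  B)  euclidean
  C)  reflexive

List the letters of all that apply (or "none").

(A) serial: every world has an R-successor.
(B) not euclidean: w0 R w1 and w0 R w2 but not w1 R w2.
(C) reflexive: each world relates to itself.

A, C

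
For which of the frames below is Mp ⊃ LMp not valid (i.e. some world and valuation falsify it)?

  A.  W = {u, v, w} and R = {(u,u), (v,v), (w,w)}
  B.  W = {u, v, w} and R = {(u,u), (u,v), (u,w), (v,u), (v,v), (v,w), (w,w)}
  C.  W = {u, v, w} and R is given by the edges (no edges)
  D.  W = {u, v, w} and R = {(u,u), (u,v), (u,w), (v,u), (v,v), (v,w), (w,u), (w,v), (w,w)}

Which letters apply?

The schema Mp ⊃ LMp is axiom 5; it is valid on a frame iff R is euclidean.
(A) R is euclidean (any two R-successors of the same world are R-related), so the schema is valid here.
(B) R is not euclidean (u R w and u R u but not w R u), so the schema fails here.
(C) R is euclidean (any two R-successors of the same world are R-related), so the schema is valid here.
(D) R is euclidean (any two R-successors of the same world are R-related), so the schema is valid here.

B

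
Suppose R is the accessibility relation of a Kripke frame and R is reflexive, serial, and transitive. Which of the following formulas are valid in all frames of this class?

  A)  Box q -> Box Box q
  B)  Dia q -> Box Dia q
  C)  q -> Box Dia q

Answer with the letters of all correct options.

A

(A) Box q -> Box Box q is axiom 4, which corresponds to transitivity. Every such R is transitive — valid.
(B) axiom 5: valid iff R is euclidean. Such an R need not be euclidean — not valid.
(C) axiom B: valid iff R is symmetric. Such an R need not be symmetric — not valid.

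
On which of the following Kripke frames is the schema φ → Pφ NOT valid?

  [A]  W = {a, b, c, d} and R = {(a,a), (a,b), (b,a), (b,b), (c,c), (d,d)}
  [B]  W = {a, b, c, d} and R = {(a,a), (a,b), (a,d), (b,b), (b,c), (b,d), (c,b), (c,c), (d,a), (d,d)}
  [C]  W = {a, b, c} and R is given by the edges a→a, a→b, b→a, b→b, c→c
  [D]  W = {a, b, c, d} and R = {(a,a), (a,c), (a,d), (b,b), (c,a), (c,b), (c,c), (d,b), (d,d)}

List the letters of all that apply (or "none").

none

The schema φ → Pφ is the dual of axiom T; it is valid on a frame iff R is reflexive.
(A) R is reflexive (each world relates to itself), so the schema is valid here.
(B) R is reflexive (each world relates to itself), so the schema is valid here.
(C) R is reflexive (each world relates to itself), so the schema is valid here.
(D) R is reflexive (each world relates to itself), so the schema is valid here.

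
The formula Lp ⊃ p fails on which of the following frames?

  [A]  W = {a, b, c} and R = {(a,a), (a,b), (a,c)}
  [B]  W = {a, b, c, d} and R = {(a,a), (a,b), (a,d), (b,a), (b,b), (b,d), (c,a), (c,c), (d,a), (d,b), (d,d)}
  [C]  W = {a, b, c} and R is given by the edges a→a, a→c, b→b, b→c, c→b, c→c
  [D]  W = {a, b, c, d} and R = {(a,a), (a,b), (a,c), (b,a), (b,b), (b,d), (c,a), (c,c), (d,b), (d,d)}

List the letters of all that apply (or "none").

The schema Lp ⊃ p is axiom T; it is valid on a frame iff R is reflexive.
(A) R is not reflexive (not b R b), so the schema fails here.
(B) R is reflexive (each world relates to itself), so the schema is valid here.
(C) R is reflexive (each world relates to itself), so the schema is valid here.
(D) R is reflexive (each world relates to itself), so the schema is valid here.

A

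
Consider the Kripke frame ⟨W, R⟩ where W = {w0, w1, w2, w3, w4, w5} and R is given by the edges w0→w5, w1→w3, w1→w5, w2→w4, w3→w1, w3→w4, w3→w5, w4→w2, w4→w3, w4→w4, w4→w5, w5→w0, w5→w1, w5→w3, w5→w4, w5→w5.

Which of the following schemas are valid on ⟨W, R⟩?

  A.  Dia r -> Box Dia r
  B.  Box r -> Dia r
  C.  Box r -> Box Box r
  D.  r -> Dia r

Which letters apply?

R is not reflexive: not w0 R w0.
R is not transitive: w0 R w5 and w5 R w0 but not w0 R w0.
R is not euclidean: w3 R w1 and w3 R w4 but not w1 R w4.
R is serial: every world has an R-successor.
(A) axiom 5: valid iff R is euclidean. R is not euclidean — not valid.
(B) Box r -> Dia r is axiom D, which corresponds to seriality. R is serial — valid.
(C) Box r -> Box Box r is axiom 4, which corresponds to transitivity. R is not transitive — not valid.
(D) r -> Dia r (the dual of axiom T) characterises the reflexive frames. R is not reflexive — not valid.

B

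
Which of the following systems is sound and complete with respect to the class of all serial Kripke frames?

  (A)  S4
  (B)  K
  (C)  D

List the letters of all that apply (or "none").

C

(A) S4 is determined by the class of reflexive and transitive frames.
(B) K is determined by the class of arbitrary frames.
(C) D is determined by exactly this class.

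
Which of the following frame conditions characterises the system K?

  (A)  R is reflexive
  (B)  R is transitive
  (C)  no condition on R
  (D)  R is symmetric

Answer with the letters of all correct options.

C

(A) this class determines T (= KT), not K.
(B) this class determines K4, not K.
(C) K is sound and complete for exactly this class.
(D) this class determines KB, not K.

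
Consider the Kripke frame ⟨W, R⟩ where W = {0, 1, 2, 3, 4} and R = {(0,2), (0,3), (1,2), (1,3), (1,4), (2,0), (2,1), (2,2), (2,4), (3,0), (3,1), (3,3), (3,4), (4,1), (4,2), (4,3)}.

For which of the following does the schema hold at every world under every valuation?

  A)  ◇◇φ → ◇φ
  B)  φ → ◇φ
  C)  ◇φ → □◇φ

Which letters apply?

R is not reflexive: not 0 R 0.
R is not transitive: 0 R 2 and 2 R 0 but not 0 R 0.
R is not euclidean: 0 R 2 and 0 R 3 but not 2 R 3.
(A) the dual of axiom 4: valid iff R is transitive. R is not transitive — not valid.
(B) φ → ◇φ (the dual of axiom T) characterises the reflexive frames. R is not reflexive — not valid.
(C) ◇φ → □◇φ is axiom 5, which corresponds to the euclidean property. R is not euclidean — not valid.

none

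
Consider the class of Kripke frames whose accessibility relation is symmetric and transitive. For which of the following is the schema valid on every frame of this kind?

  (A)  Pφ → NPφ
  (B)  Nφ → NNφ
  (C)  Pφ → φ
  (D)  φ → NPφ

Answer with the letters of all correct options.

A symmetric transitive relation is euclidean (uRv and uRw give vRu by symmetry, then vRw by transitivity).
(A) axiom 5: valid iff R is euclidean. Every such R is euclidean — valid.
(B) Nφ → NNφ is axiom 4; it is valid on a frame exactly when R is transitive. Every such R is transitive, so valid.
(C) Pφ → φ is valid only on frames where every R-edge is a self-loop. Such an R need not be a subset of the identity — not valid.
(D) φ → NPφ is axiom B; it is valid on a frame exactly when R is symmetric. Every such R is symmetric, so valid.

A, B, D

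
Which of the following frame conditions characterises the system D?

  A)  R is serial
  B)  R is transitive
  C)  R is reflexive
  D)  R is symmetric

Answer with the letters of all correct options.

(A) D is sound and complete for exactly this class.
(B) this class determines K4, not D.
(C) this class determines T (= KT), not D.
(D) this class determines KB, not D.

A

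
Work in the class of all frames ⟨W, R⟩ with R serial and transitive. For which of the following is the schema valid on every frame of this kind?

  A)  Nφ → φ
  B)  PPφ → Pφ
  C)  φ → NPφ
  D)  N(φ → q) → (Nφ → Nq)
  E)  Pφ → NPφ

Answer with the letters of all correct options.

(A) Nφ → φ is axiom T, which corresponds to reflexivity. Such an R need not be reflexive — not valid.
(B) PPφ → Pφ is the dual of axiom 4, which corresponds to transitivity. Every such R is transitive — valid.
(C) φ → NPφ (axiom B) characterises the symmetric frames. Such an R need not be symmetric — not valid.
(D) N(φ → q) → (Nφ → Nq) is axiom K, valid on every Kripke frame — valid.
(E) axiom 5: valid iff R is euclidean. Such an R need not be euclidean — not valid.

B, D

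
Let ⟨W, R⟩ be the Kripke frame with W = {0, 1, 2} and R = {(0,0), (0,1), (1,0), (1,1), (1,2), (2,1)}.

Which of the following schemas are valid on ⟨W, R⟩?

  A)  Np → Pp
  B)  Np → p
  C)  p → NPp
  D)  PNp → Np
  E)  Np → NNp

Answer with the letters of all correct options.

R is not reflexive: not 2 R 2.
R is symmetric: every R-edge is matched by its reverse.
R is not transitive: 0 R 1 and 1 R 2 but not 0 R 2.
R is not euclidean: 1 R 0 and 1 R 2 but not 0 R 2.
R is serial: every world has an R-successor.
(A) Np → Pp is axiom D; it is valid on a frame exactly when R is serial. R is serial, so valid.
(B) Np → p is axiom T, which corresponds to reflexivity. R is not reflexive — not valid.
(C) axiom B: valid iff R is symmetric. R is symmetric — valid.
(D) PNp → Np is the dual of axiom 5, which corresponds to the euclidean property. R is not euclidean — not valid.
(E) axiom 4: valid iff R is transitive. R is not transitive — not valid.

A, C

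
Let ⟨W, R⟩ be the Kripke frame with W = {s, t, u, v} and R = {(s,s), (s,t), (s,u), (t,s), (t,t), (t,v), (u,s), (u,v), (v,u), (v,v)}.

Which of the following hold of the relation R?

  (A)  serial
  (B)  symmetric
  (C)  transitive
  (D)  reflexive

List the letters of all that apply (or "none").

A

(A) serial: every world has an R-successor.
(B) not symmetric: t R v but not v R t.
(C) not transitive: s R t and t R v but not s R v.
(D) not reflexive: not u R u.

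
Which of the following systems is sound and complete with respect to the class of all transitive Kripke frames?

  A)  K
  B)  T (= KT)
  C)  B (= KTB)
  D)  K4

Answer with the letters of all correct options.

D

(A) K is determined by the class of arbitrary frames.
(B) T (= KT) is determined by the class of reflexive frames.
(C) B (= KTB) is determined by the class of reflexive and symmetric frames.
(D) K4 is determined by exactly this class.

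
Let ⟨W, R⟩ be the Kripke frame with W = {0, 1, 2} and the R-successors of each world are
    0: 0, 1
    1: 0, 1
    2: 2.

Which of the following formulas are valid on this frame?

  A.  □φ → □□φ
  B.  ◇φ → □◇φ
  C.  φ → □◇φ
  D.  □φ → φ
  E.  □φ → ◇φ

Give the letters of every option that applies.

A, B, C, D, E

R is reflexive: each world relates to itself.
R is symmetric: every R-edge is matched by its reverse.
R is transitive: R is closed under composition.
R is euclidean: any two R-successors of the same world are R-related.
R is serial: every world has an R-successor.
(A) □φ → □□φ (axiom 4) characterises the transitive frames. R is transitive — valid.
(B) ◇φ → □◇φ is axiom 5, which corresponds to the euclidean property. R is euclidean — valid.
(C) φ → □◇φ is axiom B; it is valid on a frame exactly when R is symmetric. R is symmetric, so valid.
(D) □φ → φ is axiom T, which corresponds to reflexivity. R is reflexive — valid.
(E) axiom D: valid iff R is serial. R is serial — valid.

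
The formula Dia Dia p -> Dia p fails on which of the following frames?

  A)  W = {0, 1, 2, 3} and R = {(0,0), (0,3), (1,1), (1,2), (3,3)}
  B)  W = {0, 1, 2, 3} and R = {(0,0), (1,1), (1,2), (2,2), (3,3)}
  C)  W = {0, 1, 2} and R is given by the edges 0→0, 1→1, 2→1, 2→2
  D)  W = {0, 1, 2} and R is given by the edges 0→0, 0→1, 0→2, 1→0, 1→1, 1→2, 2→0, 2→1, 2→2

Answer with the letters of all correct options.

none

The schema Dia Dia p -> Dia p is the dual of axiom 4; it is valid on a frame iff R is transitive.
(A) R is transitive (R is closed under composition), so the schema is valid here.
(B) R is transitive (R is closed under composition), so the schema is valid here.
(C) R is transitive (R is closed under composition), so the schema is valid here.
(D) R is transitive (R is closed under composition), so the schema is valid here.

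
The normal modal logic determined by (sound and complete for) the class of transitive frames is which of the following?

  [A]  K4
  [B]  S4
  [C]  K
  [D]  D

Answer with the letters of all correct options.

(A) K4 is determined by exactly this class.
(B) S4 is determined by the class of reflexive and transitive frames.
(C) K is determined by the class of arbitrary frames.
(D) D is determined by the class of serial frames.

A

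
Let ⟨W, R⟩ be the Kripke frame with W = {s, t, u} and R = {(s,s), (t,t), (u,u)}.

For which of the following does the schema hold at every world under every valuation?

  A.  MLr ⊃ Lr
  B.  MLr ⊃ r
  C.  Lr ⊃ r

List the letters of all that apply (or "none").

A, B, C

R is reflexive: each world relates to itself.
R is symmetric: every R-edge is matched by its reverse.
R is euclidean: any two R-successors of the same world are R-related.
(A) MLr ⊃ Lr (the dual of axiom 5) characterises the euclidean frames. R is euclidean — valid.
(B) MLr ⊃ r is the dual of axiom B, which corresponds to symmetry. R is symmetric — valid.
(C) axiom T: valid iff R is reflexive. R is reflexive — valid.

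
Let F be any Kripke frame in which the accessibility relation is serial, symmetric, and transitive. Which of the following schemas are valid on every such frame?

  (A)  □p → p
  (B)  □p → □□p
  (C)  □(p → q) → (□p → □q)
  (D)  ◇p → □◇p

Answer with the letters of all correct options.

A serial symmetric transitive relation is reflexive (take any v with uRv; symmetry gives vRu and transitivity gives uRu), hence an equivalence relation.
(A) □p → p (axiom T) characterises the reflexive frames. Every such R is reflexive — valid.
(B) □p → □□p is axiom 4; it is valid on a frame exactly when R is transitive. Every such R is transitive, so valid.
(C) this is just K, valid on every normal frame.
(D) ◇p → □◇p (axiom 5) characterises the euclidean frames. Every such R is euclidean — valid.

A, B, C, D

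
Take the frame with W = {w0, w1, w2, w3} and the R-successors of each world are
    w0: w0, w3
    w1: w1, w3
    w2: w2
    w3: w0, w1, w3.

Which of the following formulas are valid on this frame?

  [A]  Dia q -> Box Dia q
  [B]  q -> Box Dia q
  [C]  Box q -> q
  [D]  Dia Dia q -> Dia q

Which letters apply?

R is reflexive: each world relates to itself.
R is symmetric: every R-edge is matched by its reverse.
R is not transitive: w0 R w3 and w3 R w1 but not w0 R w1.
R is not euclidean: w3 R w0 and w3 R w1 but not w0 R w1.
(A) Dia q -> Box Dia q is axiom 5, which corresponds to the euclidean property. R is not euclidean — not valid.
(B) q -> Box Dia q is axiom B; it is valid on a frame exactly when R is symmetric. R is symmetric, so valid.
(C) Box q -> q is axiom T, which corresponds to reflexivity. R is reflexive — valid.
(D) Dia Dia q -> Dia q is the dual of axiom 4; it is valid on a frame exactly when R is transitive. R is not transitive, so not valid.

B, C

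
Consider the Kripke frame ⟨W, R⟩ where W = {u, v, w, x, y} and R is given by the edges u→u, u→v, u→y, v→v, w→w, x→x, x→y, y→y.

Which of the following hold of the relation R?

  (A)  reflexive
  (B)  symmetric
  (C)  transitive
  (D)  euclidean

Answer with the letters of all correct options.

A, C

(A) reflexive: each world relates to itself.
(B) not symmetric: u R v but not v R u.
(C) transitive: R is closed under composition.
(D) not euclidean: u R v and u R u but not v R u.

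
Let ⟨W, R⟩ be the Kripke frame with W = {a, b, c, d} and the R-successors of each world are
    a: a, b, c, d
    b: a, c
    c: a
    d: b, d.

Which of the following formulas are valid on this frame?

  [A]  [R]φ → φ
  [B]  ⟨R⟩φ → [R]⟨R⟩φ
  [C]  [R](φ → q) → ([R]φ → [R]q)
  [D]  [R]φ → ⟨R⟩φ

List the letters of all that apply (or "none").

C, D

R is not reflexive: not b R b.
R is not euclidean: a R b and a R d but not b R d.
R is serial: every world has an R-successor.
(A) [R]φ → φ is axiom T; it is valid on a frame exactly when R is reflexive. R is not reflexive, so not valid.
(B) ⟨R⟩φ → [R]⟨R⟩φ (axiom 5) characterises the euclidean frames. R is not euclidean — not valid.
(C) this is just K, valid on every normal frame.
(D) axiom D: valid iff R is serial. R is serial — valid.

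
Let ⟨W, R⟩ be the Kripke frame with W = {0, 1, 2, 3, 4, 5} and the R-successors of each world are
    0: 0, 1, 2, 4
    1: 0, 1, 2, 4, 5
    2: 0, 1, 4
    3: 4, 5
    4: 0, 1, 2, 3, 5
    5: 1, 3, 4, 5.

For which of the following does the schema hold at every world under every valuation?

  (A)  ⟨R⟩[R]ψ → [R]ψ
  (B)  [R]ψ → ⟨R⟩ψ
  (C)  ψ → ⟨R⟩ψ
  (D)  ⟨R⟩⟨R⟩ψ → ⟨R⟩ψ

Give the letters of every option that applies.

R is not reflexive: not 2 R 2.
R is not transitive: 0 R 1 and 1 R 5 but not 0 R 5.
R is not euclidean: 1 R 0 and 1 R 5 but not 0 R 5.
R is serial: every world has an R-successor.
(A) ⟨R⟩[R]ψ → [R]ψ is the dual of axiom 5, which corresponds to the euclidean property. R is not euclidean — not valid.
(B) [R]ψ → ⟨R⟩ψ is axiom D, which corresponds to seriality. R is serial — valid.
(C) ψ → ⟨R⟩ψ is the dual of axiom T; it is valid on a frame exactly when R is reflexive. R is not reflexive, so not valid.
(D) ⟨R⟩⟨R⟩ψ → ⟨R⟩ψ (the dual of axiom 4) characterises the transitive frames. R is not transitive — not valid.

B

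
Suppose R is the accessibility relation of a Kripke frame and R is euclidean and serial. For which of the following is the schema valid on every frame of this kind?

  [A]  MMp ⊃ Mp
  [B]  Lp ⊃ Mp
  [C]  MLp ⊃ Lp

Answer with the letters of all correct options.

(A) the dual of axiom 4: valid iff R is transitive. Such an R need not be transitive — not valid.
(B) Lp ⊃ Mp is axiom D; it is valid on a frame exactly when R is serial. Every such R is serial, so valid.
(C) MLp ⊃ Lp is the dual of axiom 5, which corresponds to the euclidean property. Every such R is euclidean — valid.

B, C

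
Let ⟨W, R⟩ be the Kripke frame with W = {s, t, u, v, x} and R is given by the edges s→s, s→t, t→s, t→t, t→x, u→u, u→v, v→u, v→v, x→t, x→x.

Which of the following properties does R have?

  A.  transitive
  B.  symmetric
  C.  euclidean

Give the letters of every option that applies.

(A) not transitive: s R t and t R x but not s R x.
(B) symmetric: every R-edge is matched by its reverse.
(C) not euclidean: t R s and t R x but not s R x.

B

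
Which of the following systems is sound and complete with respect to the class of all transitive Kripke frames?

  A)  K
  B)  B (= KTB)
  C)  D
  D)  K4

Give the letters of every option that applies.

(A) K is determined by the class of arbitrary frames.
(B) B (= KTB) is determined by the class of reflexive and symmetric frames.
(C) D is determined by the class of serial frames.
(D) K4 is determined by exactly this class.

D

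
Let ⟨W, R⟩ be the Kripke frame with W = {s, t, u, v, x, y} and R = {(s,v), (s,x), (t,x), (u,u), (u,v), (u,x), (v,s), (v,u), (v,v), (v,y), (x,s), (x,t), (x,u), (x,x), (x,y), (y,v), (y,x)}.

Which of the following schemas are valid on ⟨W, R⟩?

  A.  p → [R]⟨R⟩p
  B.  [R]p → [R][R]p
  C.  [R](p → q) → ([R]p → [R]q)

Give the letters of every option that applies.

R is symmetric: every R-edge is matched by its reverse.
R is not transitive: s R v and v R s but not s R s.
(A) p → [R]⟨R⟩p is axiom B, which corresponds to symmetry. R is symmetric — valid.
(B) [R]p → [R][R]p (axiom 4) characterises the transitive frames. R is not transitive — not valid.
(C) [R](p → q) → ([R]p → [R]q) is axiom K, valid on every Kripke frame — valid.

A, C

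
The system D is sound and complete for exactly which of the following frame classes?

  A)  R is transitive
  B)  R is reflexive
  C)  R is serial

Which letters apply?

(A) this class determines K4, not D.
(B) this class determines T (= KT), not D.
(C) D is sound and complete for exactly this class.

C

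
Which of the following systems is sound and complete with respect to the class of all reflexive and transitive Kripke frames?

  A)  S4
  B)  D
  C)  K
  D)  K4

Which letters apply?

(A) S4 is determined by exactly this class.
(B) D is determined by the class of serial frames.
(C) K is determined by the class of arbitrary frames.
(D) K4 is determined by the class of transitive frames.

A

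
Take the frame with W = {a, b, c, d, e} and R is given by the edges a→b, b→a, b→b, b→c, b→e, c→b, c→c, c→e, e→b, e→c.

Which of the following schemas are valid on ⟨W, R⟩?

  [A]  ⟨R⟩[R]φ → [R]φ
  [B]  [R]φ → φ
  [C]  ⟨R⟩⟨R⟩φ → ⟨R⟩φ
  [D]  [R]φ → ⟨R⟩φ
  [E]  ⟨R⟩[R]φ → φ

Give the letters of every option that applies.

R is not reflexive: not a R a.
R is symmetric: every R-edge is matched by its reverse.
R is not transitive: a R b and b R a but not a R a.
R is not euclidean: b R a and b R c but not a R c.
R is not serial: d has no R-successor.
(A) the dual of axiom 5: valid iff R is euclidean. R is not euclidean — not valid.
(B) [R]φ → φ is axiom T, which corresponds to reflexivity. R is not reflexive — not valid.
(C) the dual of axiom 4: valid iff R is transitive. R is not transitive — not valid.
(D) axiom D: valid iff R is serial. R is not serial — not valid.
(E) ⟨R⟩[R]φ → φ (the dual of axiom B) characterises the symmetric frames. R is symmetric — valid.

E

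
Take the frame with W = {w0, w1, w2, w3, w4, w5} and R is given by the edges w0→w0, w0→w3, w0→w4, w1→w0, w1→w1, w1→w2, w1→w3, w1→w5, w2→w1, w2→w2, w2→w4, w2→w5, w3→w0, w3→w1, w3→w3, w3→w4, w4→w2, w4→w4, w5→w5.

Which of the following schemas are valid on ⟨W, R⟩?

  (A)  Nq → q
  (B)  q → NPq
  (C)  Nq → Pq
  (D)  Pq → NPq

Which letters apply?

A, C

R is reflexive: each world relates to itself.
R is not symmetric: w0 R w4 but not w4 R w0.
R is not euclidean: w0 R w4 and w0 R w0 but not w4 R w0.
R is serial: every world has an R-successor.
(A) axiom T: valid iff R is reflexive. R is reflexive — valid.
(B) axiom B: valid iff R is symmetric. R is not symmetric — not valid.
(C) Nq → Pq (axiom D) characterises the serial frames. R is serial — valid.
(D) axiom 5: valid iff R is euclidean. R is not euclidean — not valid.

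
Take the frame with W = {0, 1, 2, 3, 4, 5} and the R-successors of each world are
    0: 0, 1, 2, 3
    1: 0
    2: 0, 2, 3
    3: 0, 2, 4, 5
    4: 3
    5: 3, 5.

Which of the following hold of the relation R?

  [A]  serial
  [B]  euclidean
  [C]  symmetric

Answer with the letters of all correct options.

A, C

(A) serial: every world has an R-successor.
(B) not euclidean: 0 R 1 and 0 R 2 but not 1 R 2.
(C) symmetric: every R-edge is matched by its reverse.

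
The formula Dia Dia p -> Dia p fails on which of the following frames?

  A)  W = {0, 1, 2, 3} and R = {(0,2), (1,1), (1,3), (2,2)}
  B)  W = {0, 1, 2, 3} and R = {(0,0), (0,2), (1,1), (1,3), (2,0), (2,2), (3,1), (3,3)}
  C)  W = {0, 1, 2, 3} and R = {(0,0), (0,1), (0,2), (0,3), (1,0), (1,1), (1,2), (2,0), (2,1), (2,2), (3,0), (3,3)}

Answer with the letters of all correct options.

C

The schema Dia Dia p -> Dia p is the dual of axiom 4; it is valid on a frame iff R is transitive.
(A) R is transitive (R is closed under composition), so the schema is valid here.
(B) R is transitive (R is closed under composition), so the schema is valid here.
(C) R is not transitive (1 R 0 and 0 R 3 but not 1 R 3), so the schema fails here.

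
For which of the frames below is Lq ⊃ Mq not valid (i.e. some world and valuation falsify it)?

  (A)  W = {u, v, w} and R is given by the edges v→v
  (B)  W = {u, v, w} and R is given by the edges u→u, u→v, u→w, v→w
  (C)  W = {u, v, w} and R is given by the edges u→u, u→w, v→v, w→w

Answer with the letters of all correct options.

The schema Lq ⊃ Mq is axiom D; it is valid on a frame iff R is serial.
(A) R is not serial (u has no R-successor), so the schema fails here.
(B) R is not serial (w has no R-successor), so the schema fails here.
(C) R is serial (every world has an R-successor), so the schema is valid here.

A, B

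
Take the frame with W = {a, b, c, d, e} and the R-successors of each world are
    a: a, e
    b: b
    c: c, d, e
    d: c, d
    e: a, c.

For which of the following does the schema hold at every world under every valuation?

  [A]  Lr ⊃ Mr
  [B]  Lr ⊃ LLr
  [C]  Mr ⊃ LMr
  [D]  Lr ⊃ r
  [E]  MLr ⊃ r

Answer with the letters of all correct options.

R is not reflexive: not e R e.
R is symmetric: every R-edge is matched by its reverse.
R is not transitive: a R e and e R c but not a R c.
R is not euclidean: c R d and c R e but not d R e.
R is serial: every world has an R-successor.
(A) Lr ⊃ Mr (axiom D) characterises the serial frames. R is serial — valid.
(B) Lr ⊃ LLr is axiom 4; it is valid on a frame exactly when R is transitive. R is not transitive, so not valid.
(C) Mr ⊃ LMr is axiom 5; it is valid on a frame exactly when R is euclidean. R is not euclidean, so not valid.
(D) axiom T: valid iff R is reflexive. R is not reflexive — not valid.
(E) MLr ⊃ r (the dual of axiom B) characterises the symmetric frames. R is symmetric — valid.

A, E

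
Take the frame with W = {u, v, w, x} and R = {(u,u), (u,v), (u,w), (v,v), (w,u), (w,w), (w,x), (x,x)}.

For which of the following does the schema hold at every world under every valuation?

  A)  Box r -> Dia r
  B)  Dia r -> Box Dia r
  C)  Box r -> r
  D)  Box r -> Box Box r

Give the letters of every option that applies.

R is reflexive: each world relates to itself.
R is not transitive: u R w and w R x but not u R x.
R is not euclidean: u R v and u R u but not v R u.
R is serial: every world has an R-successor.
(A) Box r -> Dia r is axiom D; it is valid on a frame exactly when R is serial. R is serial, so valid.
(B) Dia r -> Box Dia r is axiom 5; it is valid on a frame exactly when R is euclidean. R is not euclidean, so not valid.
(C) axiom T: valid iff R is reflexive. R is reflexive — valid.
(D) Box r -> Box Box r is axiom 4; it is valid on a frame exactly when R is transitive. R is not transitive, so not valid.

A, C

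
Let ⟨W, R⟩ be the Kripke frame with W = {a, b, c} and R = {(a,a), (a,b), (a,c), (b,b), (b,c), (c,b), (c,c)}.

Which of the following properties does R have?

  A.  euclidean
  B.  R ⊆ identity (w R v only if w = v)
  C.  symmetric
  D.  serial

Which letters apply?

D

(A) not euclidean: a R b and a R a but not b R a.
(B) not ⊆ identity: a R b with a ≠ b.
(C) not symmetric: a R b but not b R a.
(D) serial: every world has an R-successor.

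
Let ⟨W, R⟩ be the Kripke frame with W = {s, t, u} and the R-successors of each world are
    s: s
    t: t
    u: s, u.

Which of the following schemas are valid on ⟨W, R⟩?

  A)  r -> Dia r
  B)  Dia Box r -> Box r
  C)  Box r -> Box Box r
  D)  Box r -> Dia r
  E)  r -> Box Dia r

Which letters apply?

R is reflexive: each world relates to itself.
R is not symmetric: u R s but not s R u.
R is transitive: R is closed under composition.
R is not euclidean: u R s and u R u but not s R u.
R is serial: every world has an R-successor.
(A) r -> Dia r is the dual of axiom T; it is valid on a frame exactly when R is reflexive. R is reflexive, so valid.
(B) Dia Box r -> Box r (the dual of axiom 5) characterises the euclidean frames. R is not euclidean — not valid.
(C) Box r -> Box Box r (axiom 4) characterises the transitive frames. R is transitive — valid.
(D) Box r -> Dia r is axiom D; it is valid on a frame exactly when R is serial. R is serial, so valid.
(E) axiom B: valid iff R is symmetric. R is not symmetric — not valid.

A, C, D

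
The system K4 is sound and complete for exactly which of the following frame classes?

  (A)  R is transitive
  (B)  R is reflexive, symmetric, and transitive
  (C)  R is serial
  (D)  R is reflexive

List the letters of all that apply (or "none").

A

(A) K4 is sound and complete for exactly this class.
(B) this class determines S5, not K4.
(C) this class determines D, not K4.
(D) this class determines T (= KT), not K4.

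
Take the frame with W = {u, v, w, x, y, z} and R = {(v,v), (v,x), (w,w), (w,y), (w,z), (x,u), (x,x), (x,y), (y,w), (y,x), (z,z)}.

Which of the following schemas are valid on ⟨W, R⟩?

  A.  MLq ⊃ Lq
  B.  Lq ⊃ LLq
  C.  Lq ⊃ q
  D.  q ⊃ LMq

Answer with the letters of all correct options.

R is not reflexive: not u R u.
R is not symmetric: v R x but not x R v.
R is not transitive: v R x and x R u but not v R u.
R is not euclidean: v R x and v R v but not x R v.
(A) MLq ⊃ Lq is the dual of axiom 5; it is valid on a frame exactly when R is euclidean. R is not euclidean, so not valid.
(B) axiom 4: valid iff R is transitive. R is not transitive — not valid.
(C) axiom T: valid iff R is reflexive. R is not reflexive — not valid.
(D) axiom B: valid iff R is symmetric. R is not symmetric — not valid.

none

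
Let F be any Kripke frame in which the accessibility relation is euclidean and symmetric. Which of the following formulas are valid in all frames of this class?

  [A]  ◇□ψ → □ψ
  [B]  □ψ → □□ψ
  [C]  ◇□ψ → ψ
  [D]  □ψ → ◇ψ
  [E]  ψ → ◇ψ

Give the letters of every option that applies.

A symmetric euclidean relation is transitive (uRv and vRw give vRu by symmetry, then uRw by the euclidean condition, applied at v).
(A) ◇□ψ → □ψ is the dual of axiom 5; it is valid on a frame exactly when R is euclidean. Every such R is euclidean, so valid.
(B) □ψ → □□ψ (axiom 4) characterises the transitive frames. Every such R is transitive — valid.
(C) ◇□ψ → ψ is the dual of axiom B, which corresponds to symmetry. Every such R is symmetric — valid.
(D) □ψ → ◇ψ is axiom D; it is valid on a frame exactly when R is serial. Such an R need not be serial, so not valid.
(E) the dual of axiom T: valid iff R is reflexive. Such an R need not be reflexive — not valid.

A, B, C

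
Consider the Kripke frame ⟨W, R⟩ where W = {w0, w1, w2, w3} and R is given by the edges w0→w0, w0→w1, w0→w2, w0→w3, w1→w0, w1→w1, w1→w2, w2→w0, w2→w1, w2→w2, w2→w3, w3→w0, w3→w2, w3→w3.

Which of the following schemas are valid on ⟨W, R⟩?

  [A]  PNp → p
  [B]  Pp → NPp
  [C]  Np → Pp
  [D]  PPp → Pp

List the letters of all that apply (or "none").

R is symmetric: every R-edge is matched by its reverse.
R is not transitive: w1 R w0 and w0 R w3 but not w1 R w3.
R is not euclidean: w0 R w1 and w0 R w3 but not w1 R w3.
R is serial: every world has an R-successor.
(A) PNp → p is the dual of axiom B, which corresponds to symmetry. R is symmetric — valid.
(B) Pp → NPp (axiom 5) characterises the euclidean frames. R is not euclidean — not valid.
(C) axiom D: valid iff R is serial. R is serial — valid.
(D) PPp → Pp is the dual of axiom 4; it is valid on a frame exactly when R is transitive. R is not transitive, so not valid.

A, C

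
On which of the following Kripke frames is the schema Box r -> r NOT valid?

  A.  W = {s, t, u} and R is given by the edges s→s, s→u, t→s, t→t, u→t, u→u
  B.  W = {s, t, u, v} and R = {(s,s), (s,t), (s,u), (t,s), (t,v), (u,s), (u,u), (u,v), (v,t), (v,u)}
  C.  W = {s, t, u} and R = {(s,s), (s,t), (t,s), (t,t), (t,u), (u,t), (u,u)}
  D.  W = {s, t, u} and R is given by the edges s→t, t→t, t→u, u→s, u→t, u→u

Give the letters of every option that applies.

The schema Box r -> r is axiom T; it is valid on a frame iff R is reflexive.
(A) R is reflexive (each world relates to itself), so the schema is valid here.
(B) R is not reflexive (not t R t), so the schema fails here.
(C) R is reflexive (each world relates to itself), so the schema is valid here.
(D) R is not reflexive (not s R s), so the schema fails here.

B, D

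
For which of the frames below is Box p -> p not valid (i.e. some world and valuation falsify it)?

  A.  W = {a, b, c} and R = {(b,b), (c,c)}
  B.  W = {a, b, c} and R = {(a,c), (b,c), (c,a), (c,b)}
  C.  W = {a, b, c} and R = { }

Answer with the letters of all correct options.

The schema Box p -> p is axiom T; it is valid on a frame iff R is reflexive.
(A) R is not reflexive (not a R a), so the schema fails here.
(B) R is not reflexive (not a R a), so the schema fails here.
(C) R is not reflexive (not a R a), so the schema fails here.

A, B, C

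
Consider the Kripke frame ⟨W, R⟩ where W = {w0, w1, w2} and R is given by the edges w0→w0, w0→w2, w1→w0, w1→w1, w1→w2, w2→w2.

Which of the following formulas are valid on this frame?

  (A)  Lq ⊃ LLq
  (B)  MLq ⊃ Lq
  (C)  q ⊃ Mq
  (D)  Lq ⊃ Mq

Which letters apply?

R is reflexive: each world relates to itself.
R is transitive: R is closed under composition.
R is not euclidean: w0 R w2 and w0 R w0 but not w2 R w0.
R is serial: every world has an R-successor.
(A) Lq ⊃ LLq (axiom 4) characterises the transitive frames. R is transitive — valid.
(B) the dual of axiom 5: valid iff R is euclidean. R is not euclidean — not valid.
(C) q ⊃ Mq (the dual of axiom T) characterises the reflexive frames. R is reflexive — valid.
(D) axiom D: valid iff R is serial. R is serial — valid.

A, C, D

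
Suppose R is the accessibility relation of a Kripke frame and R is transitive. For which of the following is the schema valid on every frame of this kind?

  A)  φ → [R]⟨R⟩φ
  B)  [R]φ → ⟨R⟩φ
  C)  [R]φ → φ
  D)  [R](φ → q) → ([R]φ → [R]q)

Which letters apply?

D

(A) axiom B: valid iff R is symmetric. Such an R need not be symmetric — not valid.
(B) [R]φ → ⟨R⟩φ is axiom D, which corresponds to seriality. Such an R need not be serial — not valid.
(C) [R]φ → φ is axiom T, which corresponds to reflexivity. Such an R need not be reflexive — not valid.
(D) [R](φ → q) → ([R]φ → [R]q) is axiom K, valid on every Kripke frame — valid.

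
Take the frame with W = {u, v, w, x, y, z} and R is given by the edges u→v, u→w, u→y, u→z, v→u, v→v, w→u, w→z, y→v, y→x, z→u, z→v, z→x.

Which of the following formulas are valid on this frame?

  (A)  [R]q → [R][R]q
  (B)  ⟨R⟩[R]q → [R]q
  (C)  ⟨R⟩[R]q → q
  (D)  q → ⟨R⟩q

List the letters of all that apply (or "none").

R is not reflexive: not u R u.
R is not symmetric: u R y but not y R u.
R is not transitive: u R v and v R u but not u R u.
R is not euclidean: u R v and u R w but not v R w.
(A) [R]q → [R][R]q is axiom 4, which corresponds to transitivity. R is not transitive — not valid.
(B) ⟨R⟩[R]q → [R]q is the dual of axiom 5, which corresponds to the euclidean property. R is not euclidean — not valid.
(C) the dual of axiom B: valid iff R is symmetric. R is not symmetric — not valid.
(D) q → ⟨R⟩q is the dual of axiom T; it is valid on a frame exactly when R is reflexive. R is not reflexive, so not valid.

none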